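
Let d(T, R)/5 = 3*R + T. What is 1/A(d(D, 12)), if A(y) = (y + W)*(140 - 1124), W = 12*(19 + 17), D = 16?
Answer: -1/680928 ≈ -1.4686e-6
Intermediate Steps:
W = 432 (W = 12*36 = 432)
d(T, R) = 5*T + 15*R (d(T, R) = 5*(3*R + T) = 5*(T + 3*R) = 5*T + 15*R)
A(y) = -425088 - 984*y (A(y) = (y + 432)*(140 - 1124) = (432 + y)*(-984) = -425088 - 984*y)
1/A(d(D, 12)) = 1/(-425088 - 984*(5*16 + 15*12)) = 1/(-425088 - 984*(80 + 180)) = 1/(-425088 - 984*260) = 1/(-425088 - 255840) = 1/(-680928) = -1/680928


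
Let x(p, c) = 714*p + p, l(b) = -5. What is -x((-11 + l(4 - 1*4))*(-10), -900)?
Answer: -114400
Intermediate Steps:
x(p, c) = 715*p
-x((-11 + l(4 - 1*4))*(-10), -900) = -715*(-11 - 5)*(-10) = -715*(-16*(-10)) = -715*160 = -1*114400 = -114400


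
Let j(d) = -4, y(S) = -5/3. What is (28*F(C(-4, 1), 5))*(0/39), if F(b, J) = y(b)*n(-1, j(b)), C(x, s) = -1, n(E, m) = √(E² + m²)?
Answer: 0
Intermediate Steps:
y(S) = -5/3 (y(S) = -5*⅓ = -5/3)
F(b, J) = -5*√17/3 (F(b, J) = -5*√((-1)² + (-4)²)/3 = -5*√(1 + 16)/3 = -5*√17/3)
(28*F(C(-4, 1), 5))*(0/39) = (28*(-5*√17/3))*(0/39) = (-140*√17/3)*(0*(1/39)) = -140*√17/3*0 = 0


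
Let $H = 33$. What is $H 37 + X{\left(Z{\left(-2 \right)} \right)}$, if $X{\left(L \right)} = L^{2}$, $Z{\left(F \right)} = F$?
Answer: $1225$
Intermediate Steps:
$H 37 + X{\left(Z{\left(-2 \right)} \right)} = 33 \cdot 37 + \left(-2\right)^{2} = 1221 + 4 = 1225$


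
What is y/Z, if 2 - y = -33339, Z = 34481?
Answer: 33341/34481 ≈ 0.96694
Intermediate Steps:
y = 33341 (y = 2 - 1*(-33339) = 2 + 33339 = 33341)
y/Z = 33341/34481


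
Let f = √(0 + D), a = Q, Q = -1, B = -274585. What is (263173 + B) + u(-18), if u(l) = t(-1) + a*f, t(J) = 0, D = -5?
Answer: -11412 - I*√5 ≈ -11412.0 - 2.2361*I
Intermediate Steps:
a = -1
f = I*√5 (f = √(0 - 5) = √(-5) = I*√5 ≈ 2.2361*I)
u(l) = -I*√5 (u(l) = 0 - I*√5 = -I*√5)
(263173 + B) + u(-18) = (263173 - 274585) - I*√5 = -11412 - I*√5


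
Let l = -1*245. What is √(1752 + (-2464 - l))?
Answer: I*√467 ≈ 21.61*I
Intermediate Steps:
l = -245
√(1752 + (-2464 - l)) = √(1752 + (-2464 - 1*(-245))) = √(1752 + (-2464 + 245)) = √(1752 - 2219) = √(-467) = I*√467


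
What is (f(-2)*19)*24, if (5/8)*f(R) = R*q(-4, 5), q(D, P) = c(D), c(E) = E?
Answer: 29184/5 ≈ 5836.8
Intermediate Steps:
q(D, P) = D
f(R) = -32*R/5 (f(R) = 8*(R*(-4))/5 = 8*(-4*R)/5 = -32*R/5)
(f(-2)*19)*24 = (-32/5*(-2)*19)*24 = ((64/5)*19)*24 = (1216/5)*24 = 29184/5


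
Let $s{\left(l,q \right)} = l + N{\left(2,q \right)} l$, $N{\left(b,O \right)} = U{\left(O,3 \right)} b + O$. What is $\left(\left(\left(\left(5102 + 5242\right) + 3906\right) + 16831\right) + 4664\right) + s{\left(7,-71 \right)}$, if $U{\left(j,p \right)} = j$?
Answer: $34261$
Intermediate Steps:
$N{\left(b,O \right)} = O + O b$ ($N{\left(b,O \right)} = O b + O = O + O b$)
$s{\left(l,q \right)} = l + 3 l q$ ($s{\left(l,q \right)} = l + q \left(1 + 2\right) l = l + q 3 l = l + 3 q l = l + 3 l q$)
$\left(\left(\left(\left(5102 + 5242\right) + 3906\right) + 16831\right) + 4664\right) + s{\left(7,-71 \right)} = \left(\left(\left(\left(5102 + 5242\right) + 3906\right) + 16831\right) + 4664\right) + 7 \left(1 + 3 \left(-71\right)\right) = \left(\left(\left(10344 + 3906\right) + 16831\right) + 4664\right) + 7 \left(1 - 213\right) = \left(\left(14250 + 16831\right) + 4664\right) + 7 \left(-212\right) = \left(31081 + 4664\right) - 1484 = 35745 - 1484 = 34261$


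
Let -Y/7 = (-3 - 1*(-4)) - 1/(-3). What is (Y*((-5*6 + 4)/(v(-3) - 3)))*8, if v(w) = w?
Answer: -2912/9 ≈ -323.56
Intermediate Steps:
Y = -28/3 (Y = -7*((-3 - 1*(-4)) - 1/(-3)) = -7*((-3 + 4) - 1*(-⅓)) = -7*(1 + ⅓) = -7*4/3 = -28/3 ≈ -9.3333)
(Y*((-5*6 + 4)/(v(-3) - 3)))*8 = -28*(-5*6 + 4)/(3*(-3 - 3))*8 = -28*(-30 + 4)/(3*(-6))*8 = -(-728)*(-1)/(3*6)*8 = -28/3*13/3*8 = -364/9*8 = -2912/9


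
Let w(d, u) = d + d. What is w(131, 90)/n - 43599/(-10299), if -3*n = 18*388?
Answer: 16466689/3996012 ≈ 4.1208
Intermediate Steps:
w(d, u) = 2*d
n = -2328 (n = -6*388 = -1/3*6984 = -2328)
w(131, 90)/n - 43599/(-10299) = (2*131)/(-2328) - 43599/(-10299) = 262*(-1/2328) - 43599*(-1/10299) = -131/1164 + 14533/3433 = 16466689/3996012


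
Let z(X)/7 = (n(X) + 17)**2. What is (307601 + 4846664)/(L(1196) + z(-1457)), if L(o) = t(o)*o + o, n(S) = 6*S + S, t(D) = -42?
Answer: 5154265/725662832 ≈ 0.0071028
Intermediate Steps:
n(S) = 7*S
z(X) = 7*(17 + 7*X)**2 (z(X) = 7*(7*X + 17)**2 = 7*(17 + 7*X)**2)
L(o) = -41*o (L(o) = -42*o + o = -41*o)
(307601 + 4846664)/(L(1196) + z(-1457)) = (307601 + 4846664)/(-41*1196 + 7*(17 + 7*(-1457))**2) = 5154265/(-49036 + 7*(17 - 10199)**2) = 5154265/(-49036 + 7*(-10182)**2) = 5154265/(-49036 + 7*103673124) = 5154265/(-49036 + 725711868) = 5154265/725662832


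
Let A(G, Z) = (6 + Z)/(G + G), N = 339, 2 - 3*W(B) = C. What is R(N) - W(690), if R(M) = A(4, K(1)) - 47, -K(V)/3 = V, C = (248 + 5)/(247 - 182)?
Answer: -23917/520 ≈ -45.994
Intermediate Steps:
C = 253/65 ≈ 3.8923
K(V) = -3*V
W(B) = -41/65 (W(B) = 2/3 - 1/3*253/65 = 2/3 - 253/195 = -41/65)
A(G, Z) = (6 + Z)/(2*G) (A(G, Z) = (6 + Z)/((2*G)) = (6 + Z)*(1/(2*G)) = (6 + Z)/(2*G))
R(M) = -373/8 (R(M) = (1/2)*(6 - 3*1)/4 - 47 = (1/2)*(1/4)*(6 - 3) - 47 = (1/2)*(1/4)*3 - 47 = 3/8 - 47 = -373/8)
R(N) - W(690) = -373/8 - 1*(-41/65) = -373/8 + 41/65 = -23917/520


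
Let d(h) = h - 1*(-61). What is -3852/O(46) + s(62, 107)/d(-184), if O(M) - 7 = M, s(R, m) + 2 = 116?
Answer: -159946/2173 ≈ -73.606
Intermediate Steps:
s(R, m) = 114 (s(R, m) = -2 + 116 = 114)
O(M) = 7 + M
d(h) = 61 + h (d(h) = h + 61 = 61 + h)
-3852/O(46) + s(62, 107)/d(-184) = -3852/(7 + 46) + 114/(61 - 184) = -3852/53 + 114/(-123) = -3852*1/53 + 114*(-1/123) = -3852/53 - 38/41 = -159946/2173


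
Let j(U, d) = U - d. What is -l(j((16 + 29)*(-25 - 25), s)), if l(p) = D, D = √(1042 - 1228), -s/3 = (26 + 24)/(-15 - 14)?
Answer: -I*√186 ≈ -13.638*I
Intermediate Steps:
s = 150/29 (s = -3*(26 + 24)/(-15 - 14) = -150/(-29) = -150*(-1)/29 = -3*(-50/29) = 150/29 ≈ 5.1724)
D = I*√186 (D = √(-186) = I*√186 ≈ 13.638*I)
l(p) = I*√186
-l(j((16 + 29)*(-25 - 25), s)) = -I*√186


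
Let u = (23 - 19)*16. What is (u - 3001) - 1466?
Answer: -4403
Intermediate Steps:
u = 64 (u = 4*16 = 64)
(u - 3001) - 1466 = (64 - 3001) - 1466 = -2937 - 1466 = -4403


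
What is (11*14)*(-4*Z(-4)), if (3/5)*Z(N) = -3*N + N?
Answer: -24640/3 ≈ -8213.3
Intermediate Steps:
Z(N) = -10*N/3 (Z(N) = 5*(-3*N + N)/3 = 5*(-2*N)/3 = -10*N/3)
(11*14)*(-4*Z(-4)) = (11*14)*(-(-40)*(-4)/3) = 154*(-4*40/3) = 154*(-160/3) = -24640/3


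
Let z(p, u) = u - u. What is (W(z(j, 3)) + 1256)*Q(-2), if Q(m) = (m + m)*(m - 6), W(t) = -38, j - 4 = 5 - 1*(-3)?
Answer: 38976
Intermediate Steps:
j = 12 (j = 4 + (5 - 1*(-3)) = 4 + (5 + 3) = 4 + 8 = 12)
z(p, u) = 0
Q(m) = 2*m*(-6 + m) (Q(m) = (2*m)*(-6 + m) = 2*m*(-6 + m))
(W(z(j, 3)) + 1256)*Q(-2) = (-38 + 1256)*(2*(-2)*(-6 - 2)) = 1218*(2*(-2)*(-8)) = 1218*32 = 38976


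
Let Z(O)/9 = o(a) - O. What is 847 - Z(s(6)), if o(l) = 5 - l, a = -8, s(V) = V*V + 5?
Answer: 1099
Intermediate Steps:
s(V) = 5 + V² (s(V) = V² + 5 = 5 + V²)
Z(O) = 117 - 9*O (Z(O) = 9*((5 - 1*(-8)) - O) = 9*((5 + 8) - O) = 9*(13 - O) = 117 - 9*O)
847 - Z(s(6)) = 847 - (117 - 9*(5 + 6²)) = 847 - (117 - 9*(5 + 36)) = 847 - (117 - 9*41) = 847 - (117 - 369) = 847 - 1*(-252) = 847 + 252 = 1099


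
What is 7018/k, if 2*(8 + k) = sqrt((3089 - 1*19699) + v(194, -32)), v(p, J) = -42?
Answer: -56144/4227 - 7018*I*sqrt(4163)/4227 ≈ -13.282 - 107.12*I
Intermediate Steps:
k = -8 + I*sqrt(4163) (k = -8 + sqrt((3089 - 1*19699) - 42)/2 = -8 + sqrt((3089 - 19699) - 42)/2 = -8 + sqrt(-16610 - 42)/2 = -8 + sqrt(-16652)/2 = -8 + (2*I*sqrt(4163))/2 = -8 + I*sqrt(4163) ≈ -8.0 + 64.521*I)
7018/k = 7018/(-8 + I*sqrt(4163))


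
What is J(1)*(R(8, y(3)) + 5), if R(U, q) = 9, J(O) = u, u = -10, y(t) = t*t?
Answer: -140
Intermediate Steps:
y(t) = t²
J(O) = -10
J(1)*(R(8, y(3)) + 5) = -10*(9 + 5) = -10*14 = -140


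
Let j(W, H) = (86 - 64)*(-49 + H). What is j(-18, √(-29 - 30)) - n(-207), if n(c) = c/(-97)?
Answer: -104773/97 + 22*I*√59 ≈ -1080.1 + 168.99*I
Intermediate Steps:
j(W, H) = -1078 + 22*H (j(W, H) = 22*(-49 + H) = -1078 + 22*H)
n(c) = -c/97 (n(c) = c*(-1/97) = -c/97)
j(-18, √(-29 - 30)) - n(-207) = (-1078 + 22*√(-29 - 30)) - (-1)*(-207)/97 = (-1078 + 22*√(-59)) - 1*207/97 = (-1078 + 22*(I*√59)) - 207/97 = (-1078 + 22*I*√59) - 207/97 = -104773/97 + 22*I*√59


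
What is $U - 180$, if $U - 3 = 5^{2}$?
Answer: $-152$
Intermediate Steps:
$U = 28$ ($U = 3 + 5^{2} = 3 + 25 = 28$)
$U - 180 = 28 - 180 = -152$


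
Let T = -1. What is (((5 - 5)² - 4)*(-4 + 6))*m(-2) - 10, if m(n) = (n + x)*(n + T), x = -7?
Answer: -226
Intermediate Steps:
m(n) = (-1 + n)*(-7 + n) (m(n) = (n - 7)*(n - 1) = (-7 + n)*(-1 + n) = (-1 + n)*(-7 + n))
(((5 - 5)² - 4)*(-4 + 6))*m(-2) - 10 = (((5 - 5)² - 4)*(-4 + 6))*(7 + (-2)² - 8*(-2)) - 10 = ((0² - 4)*2)*(7 + 4 + 16) - 10 = ((0 - 4)*2)*27 - 10 = -4*2*27 - 10 = -8*27 - 10 = -216 - 10 = -226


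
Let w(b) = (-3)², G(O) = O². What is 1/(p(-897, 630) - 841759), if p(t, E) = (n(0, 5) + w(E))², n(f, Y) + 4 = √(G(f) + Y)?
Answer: -841729/708507708941 - 10*√5/708507708941 ≈ -1.1881e-6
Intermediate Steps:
w(b) = 9
n(f, Y) = -4 + √(Y + f²) (n(f, Y) = -4 + √(f² + Y) = -4 + √(Y + f²))
p(t, E) = (5 + √5)² (p(t, E) = ((-4 + √(5 + 0²)) + 9)² = ((-4 + √(5 + 0)) + 9)² = ((-4 + √5) + 9)² = (5 + √5)²)
1/(p(-897, 630) - 841759) = 1/((5 + √5)² - 841759) = 1/(-841759 + (5 + √5)²)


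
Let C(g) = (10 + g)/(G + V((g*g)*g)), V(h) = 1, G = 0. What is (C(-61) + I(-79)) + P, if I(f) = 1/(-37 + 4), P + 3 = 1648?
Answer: 52601/33 ≈ 1594.0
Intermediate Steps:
P = 1645 (P = -3 + 1648 = 1645)
C(g) = 10 + g (C(g) = (10 + g)/(0 + 1) = (10 + g)/1 = (10 + g)*1 = 10 + g)
I(f) = -1/33 (I(f) = 1/(-33) = -1/33)
(C(-61) + I(-79)) + P = ((10 - 61) - 1/33) + 1645 = (-51 - 1/33) + 1645 = -1684/33 + 1645 = 52601/33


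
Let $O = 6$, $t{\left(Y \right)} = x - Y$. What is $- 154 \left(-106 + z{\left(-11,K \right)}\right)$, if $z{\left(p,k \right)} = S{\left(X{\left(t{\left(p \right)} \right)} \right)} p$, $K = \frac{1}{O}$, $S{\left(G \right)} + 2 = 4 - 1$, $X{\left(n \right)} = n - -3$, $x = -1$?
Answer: $18018$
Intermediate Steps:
$t{\left(Y \right)} = -1 - Y$
$X{\left(n \right)} = 3 + n$ ($X{\left(n \right)} = n + 3 = 3 + n$)
$S{\left(G \right)} = 1$ ($S{\left(G \right)} = -2 + \left(4 - 1\right) = -2 + 3 = 1$)
$K = \frac{1}{6} \approx 0.16667$
$z{\left(p,k \right)} = p$ ($z{\left(p,k \right)} = 1 p = p$)
$- 154 \left(-106 + z{\left(-11,K \right)}\right) = - 154 \left(-106 - 11\right) = \left(-154\right) \left(-117\right) = 18018$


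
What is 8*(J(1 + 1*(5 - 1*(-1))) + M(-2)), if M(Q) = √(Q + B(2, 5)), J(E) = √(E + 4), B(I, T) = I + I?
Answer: 8*√2 + 8*√11 ≈ 37.847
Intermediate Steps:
B(I, T) = 2*I
J(E) = √(4 + E)
M(Q) = √(4 + Q) (M(Q) = √(Q + 2*2) = √(Q + 4) = √(4 + Q))
8*(J(1 + 1*(5 - 1*(-1))) + M(-2)) = 8*(√(4 + (1 + 1*(5 - 1*(-1)))) + √(4 - 2)) = 8*(√(4 + (1 + 1*(5 + 1))) + √2) = 8*(√(4 + (1 + 1*6)) + √2) = 8*(√(4 + (1 + 6)) + √2) = 8*(√(4 + 7) + √2) = 8*(√11 + √2) = 8*(√2 + √11) = 8*√2 + 8*√11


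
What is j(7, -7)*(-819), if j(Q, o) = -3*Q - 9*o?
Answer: -34398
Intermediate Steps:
j(Q, o) = -9*o - 3*Q
j(7, -7)*(-819) = (-9*(-7) - 3*7)*(-819) = (63 - 21)*(-819) = 42*(-819) = -34398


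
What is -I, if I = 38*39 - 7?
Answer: -1475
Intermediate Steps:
I = 1475 (I = 1482 - 7 = 1475)
-I = -1*1475 = -1475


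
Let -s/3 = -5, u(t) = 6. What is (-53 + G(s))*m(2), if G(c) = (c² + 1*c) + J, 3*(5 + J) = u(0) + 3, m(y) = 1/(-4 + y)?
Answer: -185/2 ≈ -92.500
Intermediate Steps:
s = 15 (s = -3*(-5) = 15)
J = -2 (J = -5 + (6 + 3)/3 = -5 + (⅓)*9 = -5 + 3 = -2)
G(c) = -2 + c + c² (G(c) = (c² + 1*c) - 2 = (c² + c) - 2 = (c + c²) - 2 = -2 + c + c²)
(-53 + G(s))*m(2) = (-53 + (-2 + 15 + 15²))/(-4 + 2) = (-53 + (-2 + 15 + 225))/(-2) = (-53 + 238)*(-½) = 185*(-½) = -185/2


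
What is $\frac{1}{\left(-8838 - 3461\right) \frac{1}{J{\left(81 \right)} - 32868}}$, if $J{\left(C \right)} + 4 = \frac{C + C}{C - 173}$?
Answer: $\frac{1512193}{565754} \approx 2.6729$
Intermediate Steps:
$J{\left(C \right)} = -4 + \frac{2 C}{-173 + C}$ ($J{\left(C \right)} = -4 + \frac{C + C}{C - 173} = -4 + \frac{2 C}{-173 + C}$)
$\frac{1}{\left(-8838 - 3461\right) \frac{1}{J{\left(81 \right)} - 32868}} = \frac{1}{\left(-8838 - 3461\right) \frac{1}{\frac{2 \left(346 - 81\right)}{-173 + 81} - 32868}} = \frac{1}{\left(-12299\right) \frac{1}{\frac{2 \left(346 - 81\right)}{-92} - 32868}} = \frac{1}{\left(-12299\right) \frac{1}{2 \left(- \frac{1}{92}\right) 265 - 32868}} = \frac{1}{\left(-12299\right) \frac{1}{- \frac{265}{46} - 32868}} = \frac{1}{\left(-12299\right) \frac{1}{- \frac{1512193}{46}}} = \frac{1}{\left(-12299\right) \left(- \frac{46}{1512193}\right)} = \frac{1}{\frac{565754}{1512193}} = \frac{1512193}{565754}$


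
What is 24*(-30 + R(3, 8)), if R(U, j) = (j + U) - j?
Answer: -648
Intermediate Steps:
R(U, j) = U (R(U, j) = (U + j) - j = U)
24*(-30 + R(3, 8)) = 24*(-30 + 3) = 24*(-27) = -648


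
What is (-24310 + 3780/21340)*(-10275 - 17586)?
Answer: 722674805241/1067 ≈ 6.7730e+8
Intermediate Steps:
(-24310 + 3780/21340)*(-10275 - 17586) = (-24310 + 3780*(1/21340))*(-27861) = (-24310 + 189/1067)*(-27861) = -25938581/1067*(-27861) = 722674805241/1067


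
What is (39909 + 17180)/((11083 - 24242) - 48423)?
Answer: -57089/61582 ≈ -0.92704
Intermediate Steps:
(39909 + 17180)/((11083 - 24242) - 48423) = 57089/(-13159 - 48423) = 57089/(-61582) = 57089*(-1/61582) = -57089/61582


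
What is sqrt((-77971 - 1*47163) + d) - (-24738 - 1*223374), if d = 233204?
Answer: 248112 + sqrt(108070) ≈ 2.4844e+5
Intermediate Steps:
sqrt((-77971 - 1*47163) + d) - (-24738 - 1*223374) = sqrt((-77971 - 1*47163) + 233204) - (-24738 - 1*223374) = sqrt((-77971 - 47163) + 233204) - (-24738 - 223374) = sqrt(-125134 + 233204) - 1*(-248112) = sqrt(108070) + 248112 = 248112 + sqrt(108070)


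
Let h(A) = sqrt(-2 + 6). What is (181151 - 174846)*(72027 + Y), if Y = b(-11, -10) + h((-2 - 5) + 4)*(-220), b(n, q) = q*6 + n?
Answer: 450908380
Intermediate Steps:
h(A) = 2 (h(A) = sqrt(4) = 2)
b(n, q) = n + 6*q (b(n, q) = 6*q + n = n + 6*q)
Y = -511 (Y = (-11 + 6*(-10)) + 2*(-220) = (-11 - 60) - 440 = -71 - 440 = -511)
(181151 - 174846)*(72027 + Y) = (181151 - 174846)*(72027 - 511) = 6305*71516 = 450908380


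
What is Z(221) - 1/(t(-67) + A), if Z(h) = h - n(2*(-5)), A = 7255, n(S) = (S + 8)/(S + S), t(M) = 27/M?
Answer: 268425363/1215145 ≈ 220.90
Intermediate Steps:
n(S) = (8 + S)/(2*S) (n(S) = (8 + S)/((2*S)) = (8 + S)*(1/(2*S)) = (8 + S)/(2*S))
Z(h) = -1/10 + h (Z(h) = h - (8 + 2*(-5))/(2*(2*(-5))) = h - (8 - 10)/(2*(-10)) = h - (-1)*(-2)/(2*10) = h - 1*1/10 = h - 1/10 = -1/10 + h)
Z(221) - 1/(t(-67) + A) = (-1/10 + 221) - 1/(27/(-67) + 7255) = 2209/10 - 1/(27*(-1/67) + 7255) = 2209/10 - 1/(-27/67 + 7255) = 2209/10 - 1/486058/67 = 2209/10 - 1*67/486058 = 2209/10 - 67/486058 = 268425363/1215145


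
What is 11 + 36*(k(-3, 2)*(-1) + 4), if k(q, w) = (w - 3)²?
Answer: 119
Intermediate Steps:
k(q, w) = (-3 + w)²
11 + 36*(k(-3, 2)*(-1) + 4) = 11 + 36*((-3 + 2)²*(-1) + 4) = 11 + 36*((-1)²*(-1) + 4) = 11 + 36*(1*(-1) + 4) = 11 + 36*(-1 + 4) = 11 + 36*3 = 11 + 108 = 119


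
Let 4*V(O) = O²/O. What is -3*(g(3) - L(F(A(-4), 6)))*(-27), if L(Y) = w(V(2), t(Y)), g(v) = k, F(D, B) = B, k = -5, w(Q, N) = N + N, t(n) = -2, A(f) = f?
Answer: -81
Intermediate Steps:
V(O) = O/4 (V(O) = (O²/O)/4 = O/4)
w(Q, N) = 2*N
g(v) = -5
L(Y) = -4 (L(Y) = 2*(-2) = -4)
-3*(g(3) - L(F(A(-4), 6)))*(-27) = -3*(-5 - 1*(-4))*(-27) = -3*(-5 + 4)*(-27) = -3*(-1)*(-27) = 3*(-27) = -81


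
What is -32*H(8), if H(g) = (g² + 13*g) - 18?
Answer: -4800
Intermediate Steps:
H(g) = -18 + g² + 13*g
-32*H(8) = -32*(-18 + 8² + 13*8) = -32*(-18 + 64 + 104) = -32*150 = -4800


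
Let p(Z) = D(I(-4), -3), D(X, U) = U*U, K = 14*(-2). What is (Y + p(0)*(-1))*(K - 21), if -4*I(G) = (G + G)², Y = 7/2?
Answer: 539/2 ≈ 269.50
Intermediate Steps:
K = -28
Y = 7/2 (Y = 7*(½) = 7/2 ≈ 3.5000)
I(G) = -G² (I(G) = -(G + G)²/4 = -4*G²/4 = -G²)
D(X, U) = U²
p(Z) = 9 (p(Z) = (-3)² = 9)
(Y + p(0)*(-1))*(K - 21) = (7/2 + 9*(-1))*(-28 - 21) = (7/2 - 9)*(-49) = -11/2*(-49) = 539/2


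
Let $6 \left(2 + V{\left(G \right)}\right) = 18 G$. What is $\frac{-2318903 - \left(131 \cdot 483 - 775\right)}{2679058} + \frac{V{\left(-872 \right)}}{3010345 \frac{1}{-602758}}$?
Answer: $\frac{324649188928339}{620376065770} \approx 523.31$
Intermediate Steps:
$V{\left(G \right)} = -2 + 3 G$ ($V{\left(G \right)} = -2 + \frac{18 G}{6} = -2 + 3 G$)
$\frac{-2318903 - \left(131 \cdot 483 - 775\right)}{2679058} + \frac{V{\left(-872 \right)}}{3010345 \frac{1}{-602758}} = \frac{-2318903 - \left(131 \cdot 483 - 775\right)}{2679058} + \frac{-2 + 3 \left(-872\right)}{3010345 \frac{1}{-602758}} = \left(-2318903 - \left(63273 - 775\right)\right) \frac{1}{2679058} + \frac{-2 - 2616}{3010345 \left(- \frac{1}{602758}\right)} = \left(-2318903 - 62498\right) \frac{1}{2679058} - \frac{2618}{- \frac{231565}{46366}} = \left(-2318903 - 62498\right) \frac{1}{2679058} - - \frac{121386188}{231565} = \left(-2381401\right) \frac{1}{2679058} + \frac{121386188}{231565} = - \frac{2381401}{2679058} + \frac{121386188}{231565} = \frac{324649188928339}{620376065770}$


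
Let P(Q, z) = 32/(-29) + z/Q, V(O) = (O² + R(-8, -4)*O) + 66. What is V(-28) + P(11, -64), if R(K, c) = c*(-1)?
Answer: 233214/319 ≈ 731.08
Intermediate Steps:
R(K, c) = -c
V(O) = 66 + O² + 4*O (V(O) = (O² + (-1*(-4))*O) + 66 = (O² + 4*O) + 66 = 66 + O² + 4*O)
P(Q, z) = -32/29 + z/Q (P(Q, z) = 32*(-1/29) + z/Q = -32/29 + z/Q)
V(-28) + P(11, -64) = (66 + (-28)² + 4*(-28)) + (-32/29 - 64/11) = (66 + 784 - 112) + (-32/29 - 64*1/11) = 738 + (-32/29 - 64/11) = 738 - 2208/319 = 233214/319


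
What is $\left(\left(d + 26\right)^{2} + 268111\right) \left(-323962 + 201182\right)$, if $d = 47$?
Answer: $-33572963200$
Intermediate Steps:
$\left(\left(d + 26\right)^{2} + 268111\right) \left(-323962 + 201182\right) = \left(\left(47 + 26\right)^{2} + 268111\right) \left(-323962 + 201182\right) = \left(73^{2} + 268111\right) \left(-122780\right) = \left(5329 + 268111\right) \left(-122780\right) = 273440 \left(-122780\right) = -33572963200$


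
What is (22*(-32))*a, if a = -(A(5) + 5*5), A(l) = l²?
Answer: 35200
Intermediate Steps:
a = -50 (a = -(5² + 5*5) = -(25 + 25) = -1*50 = -50)
(22*(-32))*a = (22*(-32))*(-50) = -704*(-50) = 35200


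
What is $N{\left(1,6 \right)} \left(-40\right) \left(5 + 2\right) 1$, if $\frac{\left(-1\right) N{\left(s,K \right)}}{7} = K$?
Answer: $11760$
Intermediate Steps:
$N{\left(s,K \right)} = - 7 K$
$N{\left(1,6 \right)} \left(-40\right) \left(5 + 2\right) 1 = \left(-7\right) 6 \left(-40\right) \left(5 + 2\right) 1 = \left(-42\right) \left(-40\right) 7 \cdot 1 = 1680 \cdot 7 = 11760$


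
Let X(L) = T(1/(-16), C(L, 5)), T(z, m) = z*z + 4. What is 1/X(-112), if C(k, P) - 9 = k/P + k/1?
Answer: 256/1025 ≈ 0.24976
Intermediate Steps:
C(k, P) = 9 + k + k/P (C(k, P) = 9 + (k/P + k/1) = 9 + (k/P + k*1) = 9 + (k/P + k) = 9 + (k + k/P) = 9 + k + k/P)
T(z, m) = 4 + z² (T(z, m) = z² + 4 = 4 + z²)
X(L) = 1025/256 (X(L) = 4 + (1/(-16))² = 4 + (-1/16)² = 4 + 1/256 = 1025/256)
1/X(-112) = 1/(1025/256) = 256/1025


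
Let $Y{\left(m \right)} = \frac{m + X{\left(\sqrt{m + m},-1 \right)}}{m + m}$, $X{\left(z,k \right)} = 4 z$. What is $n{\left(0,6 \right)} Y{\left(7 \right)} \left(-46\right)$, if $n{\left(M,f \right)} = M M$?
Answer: $0$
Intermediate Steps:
$n{\left(M,f \right)} = M^{2}$
$Y{\left(m \right)} = \frac{m + 4 \sqrt{2} \sqrt{m}}{2 m}$ ($Y{\left(m \right)} = \frac{m + 4 \sqrt{m + m}}{m + m} = \frac{m + 4 \sqrt{2 m}}{2 m} = \left(m + 4 \sqrt{2} \sqrt{m}\right) \frac{1}{2 m} = \frac{m + 4 \sqrt{2} \sqrt{m}}{2 m}$)
$n{\left(0,6 \right)} Y{\left(7 \right)} \left(-46\right) = 0^{2} \left(\frac{1}{2} + \frac{2 \sqrt{2}}{\sqrt{7}}\right) \left(-46\right) = 0 \left(\frac{1}{2} + 2 \sqrt{2} \frac{\sqrt{7}}{7}\right) \left(-46\right) = 0 \left(\frac{1}{2} + \frac{2 \sqrt{14}}{7}\right) \left(-46\right) = 0 \left(-46\right) = 0$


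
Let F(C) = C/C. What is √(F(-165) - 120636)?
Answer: I*√120635 ≈ 347.33*I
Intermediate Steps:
F(C) = 1
√(F(-165) - 120636) = √(1 - 120636) = √(-120635) = I*√120635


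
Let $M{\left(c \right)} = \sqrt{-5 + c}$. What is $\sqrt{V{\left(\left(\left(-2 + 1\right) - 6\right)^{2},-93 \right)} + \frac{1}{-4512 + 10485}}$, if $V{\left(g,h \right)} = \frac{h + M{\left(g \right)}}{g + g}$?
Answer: $\frac{\sqrt{-6634700886 + 142706916 \sqrt{11}}}{83622} \approx 0.93868 i$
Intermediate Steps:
$V{\left(g,h \right)} = \frac{h + \sqrt{-5 + g}}{2 g}$ ($V{\left(g,h \right)} = \frac{h + \sqrt{-5 + g}}{g + g} = \frac{h + \sqrt{-5 + g}}{2 g}$)
$\sqrt{V{\left(\left(\left(-2 + 1\right) - 6\right)^{2},-93 \right)} + \frac{1}{-4512 + 10485}} = \sqrt{\frac{-93 + \sqrt{-5 + \left(\left(-2 + 1\right) - 6\right)^{2}}}{2 \left(\left(-2 + 1\right) - 6\right)^{2}} + \frac{1}{-4512 + 10485}} = \sqrt{\frac{-93 + \sqrt{-5 + \left(-1 - 6\right)^{2}}}{2 \left(-1 - 6\right)^{2}} + \frac{1}{5973}} = \sqrt{\frac{-93 + \sqrt{-5 + \left(-7\right)^{2}}}{2 \left(-7\right)^{2}} + \frac{1}{5973}} = \sqrt{\frac{-93 + \sqrt{-5 + 49}}{2 \cdot 49} + \frac{1}{5973}} = \sqrt{\frac{1}{2} \cdot \frac{1}{49} \left(-93 + \sqrt{44}\right) + \frac{1}{5973}} = \sqrt{\frac{1}{2} \cdot \frac{1}{49} \left(-93 + 2 \sqrt{11}\right) + \frac{1}{5973}} = \sqrt{\left(- \frac{93}{98} + \frac{\sqrt{11}}{49}\right) + \frac{1}{5973}} = \sqrt{- \frac{555391}{585354} + \frac{\sqrt{11}}{49}}$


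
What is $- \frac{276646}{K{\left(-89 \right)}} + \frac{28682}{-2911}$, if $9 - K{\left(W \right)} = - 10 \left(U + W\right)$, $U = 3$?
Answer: $\frac{780908124}{2477261} \approx 315.23$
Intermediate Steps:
$K{\left(W \right)} = 39 + 10 W$ ($K{\left(W \right)} = 9 - - 10 \left(3 + W\right) = 9 - \left(-30 - 10 W\right) = 9 + \left(30 + 10 W\right) = 39 + 10 W$)
$- \frac{276646}{K{\left(-89 \right)}} + \frac{28682}{-2911} = - \frac{276646}{39 + 10 \left(-89\right)} + \frac{28682}{-2911} = - \frac{276646}{39 - 890} + 28682 \left(- \frac{1}{2911}\right) = - \frac{276646}{-851} - \frac{28682}{2911} = \left(-276646\right) \left(- \frac{1}{851}\right) - \frac{28682}{2911} = \frac{276646}{851} - \frac{28682}{2911} = \frac{780908124}{2477261}$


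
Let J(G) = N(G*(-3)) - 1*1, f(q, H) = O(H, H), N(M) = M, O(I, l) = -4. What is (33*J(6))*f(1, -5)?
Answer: 2508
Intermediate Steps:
f(q, H) = -4
J(G) = -1 - 3*G (J(G) = G*(-3) - 1*1 = -3*G - 1 = -1 - 3*G)
(33*J(6))*f(1, -5) = (33*(-1 - 3*6))*(-4) = (33*(-1 - 18))*(-4) = (33*(-19))*(-4) = -627*(-4) = 2508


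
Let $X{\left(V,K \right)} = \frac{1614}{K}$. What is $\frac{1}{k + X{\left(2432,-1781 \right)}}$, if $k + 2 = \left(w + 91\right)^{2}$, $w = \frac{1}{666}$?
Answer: $\frac{789973236}{6539688401813} \approx 0.0001208$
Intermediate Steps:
$w = \frac{1}{666} \approx 0.0015015$
$k = \frac{3672321337}{443556}$ ($k = -2 + \left(\frac{1}{666} + 91\right)^{2} = -2 + \left(\frac{60607}{666}\right)^{2} = -2 + \frac{3673208449}{443556} = \frac{3672321337}{443556} \approx 8279.3$)
$\frac{1}{k + X{\left(2432,-1781 \right)}} = \frac{1}{\frac{3672321337}{443556} + \frac{1614}{-1781}} = \frac{1}{\frac{3672321337}{443556} + 1614 \left(- \frac{1}{1781}\right)} = \frac{1}{\frac{3672321337}{443556} - \frac{1614}{1781}} = \frac{1}{\frac{6539688401813}{789973236}} = \frac{789973236}{6539688401813}$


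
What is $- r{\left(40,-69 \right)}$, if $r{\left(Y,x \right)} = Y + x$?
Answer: $29$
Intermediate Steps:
$- r{\left(40,-69 \right)} = - (40 - 69) = \left(-1\right) \left(-29\right) = 29$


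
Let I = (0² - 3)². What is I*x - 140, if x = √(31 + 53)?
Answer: -140 + 18*√21 ≈ -57.514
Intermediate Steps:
I = 9 (I = (0 - 3)² = (-3)² = 9)
x = 2*√21 (x = √84 = 2*√21 ≈ 9.1651)
I*x - 140 = 9*(2*√21) - 140 = 18*√21 - 140 = -140 + 18*√21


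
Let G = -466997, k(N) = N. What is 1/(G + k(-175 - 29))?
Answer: -1/467201 ≈ -2.1404e-6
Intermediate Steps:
1/(G + k(-175 - 29)) = 1/(-466997 + (-175 - 29)) = 1/(-466997 - 204) = 1/(-467201) = -1/467201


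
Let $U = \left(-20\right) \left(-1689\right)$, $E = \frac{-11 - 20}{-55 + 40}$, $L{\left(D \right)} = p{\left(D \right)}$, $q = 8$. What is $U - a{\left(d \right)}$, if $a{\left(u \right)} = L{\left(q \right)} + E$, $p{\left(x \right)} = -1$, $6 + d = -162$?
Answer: $\frac{506684}{15} \approx 33779.0$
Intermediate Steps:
$d = -168$ ($d = -6 - 162 = -168$)
$L{\left(D \right)} = -1$
$E = \frac{31}{15}$ ($E = - \frac{31}{-15} = \left(-31\right) \left(- \frac{1}{15}\right) = \frac{31}{15} \approx 2.0667$)
$a{\left(u \right)} = \frac{16}{15}$ ($a{\left(u \right)} = -1 + \frac{31}{15} = \frac{16}{15}$)
$U = 33780$
$U - a{\left(d \right)} = 33780 - \frac{16}{15} = \frac{506684}{15}$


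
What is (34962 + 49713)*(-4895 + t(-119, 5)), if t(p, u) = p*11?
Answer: -525323700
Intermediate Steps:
t(p, u) = 11*p
(34962 + 49713)*(-4895 + t(-119, 5)) = (34962 + 49713)*(-4895 + 11*(-119)) = 84675*(-4895 - 1309) = 84675*(-6204) = -525323700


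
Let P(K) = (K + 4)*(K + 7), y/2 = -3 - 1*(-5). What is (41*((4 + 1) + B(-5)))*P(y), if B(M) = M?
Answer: 0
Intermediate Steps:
y = 4 (y = 2*(-3 - 1*(-5)) = 2*(-3 + 5) = 2*2 = 4)
P(K) = (4 + K)*(7 + K)
(41*((4 + 1) + B(-5)))*P(y) = (41*((4 + 1) - 5))*(28 + 4² + 11*4) = (41*(5 - 5))*(28 + 16 + 44) = (41*0)*88 = 0*88 = 0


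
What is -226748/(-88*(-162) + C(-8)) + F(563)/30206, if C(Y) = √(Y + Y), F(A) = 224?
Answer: -3049873729340/191839770991 + 56687*I/12702097 ≈ -15.898 + 0.0044628*I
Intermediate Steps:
C(Y) = √2*√Y (C(Y) = √(2*Y) = √2*√Y)
-226748/(-88*(-162) + C(-8)) + F(563)/30206 = -226748/(-88*(-162) + √2*√(-8)) + 224/30206 = -226748/(14256 + √2*(2*I*√2)) + 224*(1/30206) = -226748*(14256 - 4*I)/203233552 + 112/15103 = -56687*(14256 - 4*I)/50808388 + 112/15103 = 112/15103 - 56687*(14256 - 4*I)/50808388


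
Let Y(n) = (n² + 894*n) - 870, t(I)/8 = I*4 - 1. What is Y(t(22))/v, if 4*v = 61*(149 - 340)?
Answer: -4423080/11651 ≈ -379.63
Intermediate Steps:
v = -11651/4 (v = (61*(149 - 340))/4 = (61*(-191))/4 = (¼)*(-11651) = -11651/4 ≈ -2912.8)
t(I) = -8 + 32*I (t(I) = 8*(I*4 - 1) = 8*(4*I - 1) = 8*(-1 + 4*I) = -8 + 32*I)
Y(n) = -870 + n² + 894*n
Y(t(22))/v = (-870 + (-8 + 32*22)² + 894*(-8 + 32*22))/(-11651/4) = (-870 + (-8 + 704)² + 894*(-8 + 704))*(-4/11651) = (-870 + 696² + 894*696)*(-4/11651) = (-870 + 484416 + 622224)*(-4/11651) = 1105770*(-4/11651) = -4423080/11651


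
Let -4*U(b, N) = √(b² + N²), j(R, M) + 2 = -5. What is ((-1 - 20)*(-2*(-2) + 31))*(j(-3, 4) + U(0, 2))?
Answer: 11025/2 ≈ 5512.5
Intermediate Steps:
j(R, M) = -7 (j(R, M) = -2 - 5 = -7)
U(b, N) = -√(N² + b²)/4 (U(b, N) = -√(b² + N²)/4 = -√(N² + b²)/4)
((-1 - 20)*(-2*(-2) + 31))*(j(-3, 4) + U(0, 2)) = ((-1 - 20)*(-2*(-2) + 31))*(-7 - √(2² + 0²)/4) = (-21*(4 + 31))*(-7 - √(4 + 0)/4) = (-21*35)*(-7 - √4/4) = -735*(-7 - ¼*2) = -735*(-7 - ½) = -735*(-15/2) = 11025/2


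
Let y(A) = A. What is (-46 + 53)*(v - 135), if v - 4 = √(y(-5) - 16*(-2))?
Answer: -917 + 21*√3 ≈ -880.63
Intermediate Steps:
v = 4 + 3*√3 (v = 4 + √(-5 - 16*(-2)) = 4 + √(-5 + 32) = 4 + √27 = 4 + 3*√3 ≈ 9.1962)
(-46 + 53)*(v - 135) = (-46 + 53)*((4 + 3*√3) - 135) = 7*(-131 + 3*√3) = -917 + 21*√3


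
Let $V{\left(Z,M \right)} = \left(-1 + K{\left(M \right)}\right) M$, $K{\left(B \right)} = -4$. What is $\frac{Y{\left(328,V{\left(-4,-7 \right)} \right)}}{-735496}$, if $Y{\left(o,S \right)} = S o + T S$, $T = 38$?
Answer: $- \frac{6405}{367748} \approx -0.017417$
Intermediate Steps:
$V{\left(Z,M \right)} = - 5 M$ ($V{\left(Z,M \right)} = \left(-1 - 4\right) M = - 5 M$)
$Y{\left(o,S \right)} = 38 S + S o$ ($Y{\left(o,S \right)} = S o + 38 S = 38 S + S o$)
$\frac{Y{\left(328,V{\left(-4,-7 \right)} \right)}}{-735496} = \frac{\left(-5\right) \left(-7\right) \left(38 + 328\right)}{-735496} = 35 \cdot 366 \left(- \frac{1}{735496}\right) = 12810 \left(- \frac{1}{735496}\right) = - \frac{6405}{367748}$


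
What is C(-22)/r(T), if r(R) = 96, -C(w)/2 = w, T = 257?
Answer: 11/24 ≈ 0.45833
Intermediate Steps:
C(w) = -2*w
C(-22)/r(T) = -2*(-22)/96 = 44*(1/96) = 11/24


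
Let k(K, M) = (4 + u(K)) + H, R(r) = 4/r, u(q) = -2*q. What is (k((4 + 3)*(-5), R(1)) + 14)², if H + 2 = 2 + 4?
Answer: 8464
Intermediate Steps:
H = 4 (H = -2 + (2 + 4) = -2 + 6 = 4)
k(K, M) = 8 - 2*K (k(K, M) = (4 - 2*K) + 4 = 8 - 2*K)
(k((4 + 3)*(-5), R(1)) + 14)² = ((8 - 2*(4 + 3)*(-5)) + 14)² = ((8 - 14*(-5)) + 14)² = ((8 - 2*(-35)) + 14)² = ((8 + 70) + 14)² = (78 + 14)² = 92² = 8464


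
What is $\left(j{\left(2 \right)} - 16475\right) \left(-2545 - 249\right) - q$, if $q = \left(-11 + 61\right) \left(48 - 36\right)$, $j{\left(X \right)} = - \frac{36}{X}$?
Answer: $46080842$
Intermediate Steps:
$q = 600$ ($q = 50 \cdot 12 = 600$)
$\left(j{\left(2 \right)} - 16475\right) \left(-2545 - 249\right) - q = \left(- \frac{36}{2} - 16475\right) \left(-2545 - 249\right) - 600 = \left(\left(-36\right) \frac{1}{2} - 16475\right) \left(-2794\right) - 600 = \left(-18 - 16475\right) \left(-2794\right) - 600 = \left(-16493\right) \left(-2794\right) - 600 = 46081442 - 600 = 46080842$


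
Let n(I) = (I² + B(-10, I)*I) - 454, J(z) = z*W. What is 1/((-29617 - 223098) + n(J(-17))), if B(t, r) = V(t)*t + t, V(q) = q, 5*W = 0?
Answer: -1/253169 ≈ -3.9499e-6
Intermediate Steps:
W = 0 (W = (⅕)*0 = 0)
J(z) = 0 (J(z) = z*0 = 0)
B(t, r) = t + t² (B(t, r) = t*t + t = t² + t = t + t²)
n(I) = -454 + I² + 90*I (n(I) = (I² + (-10*(1 - 10))*I) - 454 = (I² + (-10*(-9))*I) - 454 = (I² + 90*I) - 454 = -454 + I² + 90*I)
1/((-29617 - 223098) + n(J(-17))) = 1/((-29617 - 223098) + (-454 + 0² + 90*0)) = 1/(-252715 + (-454 + 0 + 0)) = 1/(-252715 - 454) = 1/(-253169) = -1/253169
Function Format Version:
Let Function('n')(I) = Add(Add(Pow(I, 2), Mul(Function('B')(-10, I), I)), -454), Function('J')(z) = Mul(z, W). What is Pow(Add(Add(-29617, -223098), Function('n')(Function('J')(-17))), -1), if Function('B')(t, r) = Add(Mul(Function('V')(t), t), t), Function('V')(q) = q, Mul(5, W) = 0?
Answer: Rational(-1, 253169) ≈ -3.9499e-6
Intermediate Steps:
W = 0 (W = Mul(Rational(1, 5), 0) = 0)
Function('J')(z) = 0 (Function('J')(z) = Mul(z, 0) = 0)
Function('B')(t, r) = Add(t, Pow(t, 2)) (Function('B')(t, r) = Add(Mul(t, t), t) = Add(Pow(t, 2), t) = Add(t, Pow(t, 2)))
Function('n')(I) = Add(-454, Pow(I, 2), Mul(90, I)) (Function('n')(I) = Add(Add(Pow(I, 2), Mul(Mul(-10, Add(1, -10)), I)), -454) = Add(Add(Pow(I, 2), Mul(Mul(-10, -9), I)), -454) = Add(Add(Pow(I, 2), Mul(90, I)), -454) = Add(-454, Pow(I, 2), Mul(90, I)))
Pow(Add(Add(-29617, -223098), Function('n')(Function('J')(-17))), -1) = Pow(Add(Add(-29617, -223098), Add(-454, Pow(0, 2), Mul(90, 0))), -1) = Pow(Add(-252715, Add(-454, 0, 0)), -1) = Pow(Add(-252715, -454), -1) = Pow(-253169, -1) = Rational(-1, 253169)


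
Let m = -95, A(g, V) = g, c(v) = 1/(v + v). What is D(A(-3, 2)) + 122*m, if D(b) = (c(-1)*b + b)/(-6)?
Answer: -46359/4 ≈ -11590.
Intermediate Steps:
c(v) = 1/(2*v)
D(b) = -b/12 (D(b) = (((1/2)/(-1))*b + b)/(-6) = (((1/2)*(-1))*b + b)*(-1/6) = (-b/2 + b)*(-1/6) = (b/2)*(-1/6) = -b/12)
D(A(-3, 2)) + 122*m = -1/12*(-3) + 122*(-95) = 1/4 - 11590 = -46359/4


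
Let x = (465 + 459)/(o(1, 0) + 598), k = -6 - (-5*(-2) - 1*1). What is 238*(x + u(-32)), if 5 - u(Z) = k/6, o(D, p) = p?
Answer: 643671/299 ≈ 2152.7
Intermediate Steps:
k = -15 (k = -6 - (10 - 1) = -6 - 1*9 = -6 - 9 = -15)
u(Z) = 15/2 (u(Z) = 5 - (-15)/6 = 5 - 1*(-5/2) = 5 + 5/2 = 15/2)
x = 462/299 (x = (465 + 459)/(0 + 598) = 924/598 = 924*(1/598) = 462/299 ≈ 1.5452)
238*(x + u(-32)) = 238*(462/299 + 15/2) = 238*(5409/598) = 643671/299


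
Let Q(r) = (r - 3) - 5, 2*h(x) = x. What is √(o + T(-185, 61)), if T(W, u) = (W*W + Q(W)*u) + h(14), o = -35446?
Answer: 3*I*√1443 ≈ 113.96*I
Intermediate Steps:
h(x) = x/2
Q(r) = -8 + r (Q(r) = (-3 + r) - 5 = -8 + r)
T(W, u) = 7 + W² + u*(-8 + W) (T(W, u) = (W*W + (-8 + W)*u) + (½)*14 = (W² + u*(-8 + W)) + 7 = 7 + W² + u*(-8 + W))
√(o + T(-185, 61)) = √(-35446 + (7 + (-185)² + 61*(-8 - 185))) = √(-35446 + (7 + 34225 + 61*(-193))) = √(-35446 + (7 + 34225 - 11773)) = √(-35446 + 22459) = √(-12987) = 3*I*√1443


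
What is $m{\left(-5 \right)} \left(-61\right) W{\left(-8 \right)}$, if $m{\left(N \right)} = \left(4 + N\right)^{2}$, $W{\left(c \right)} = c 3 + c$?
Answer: $1952$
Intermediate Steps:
$W{\left(c \right)} = 4 c$ ($W{\left(c \right)} = 3 c + c = 4 c$)
$m{\left(-5 \right)} \left(-61\right) W{\left(-8 \right)} = \left(4 - 5\right)^{2} \left(-61\right) 4 \left(-8\right) = \left(-1\right)^{2} \left(-61\right) \left(-32\right) = 1 \left(-61\right) \left(-32\right) = \left(-61\right) \left(-32\right) = 1952$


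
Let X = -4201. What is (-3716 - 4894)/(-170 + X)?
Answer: 2870/1457 ≈ 1.9698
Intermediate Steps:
(-3716 - 4894)/(-170 + X) = (-3716 - 4894)/(-170 - 4201) = -8610/(-4371) = -8610*(-1/4371) = 2870/1457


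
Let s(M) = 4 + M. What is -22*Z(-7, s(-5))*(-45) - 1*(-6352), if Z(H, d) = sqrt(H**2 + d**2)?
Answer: 6352 + 4950*sqrt(2) ≈ 13352.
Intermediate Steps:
-22*Z(-7, s(-5))*(-45) - 1*(-6352) = -22*sqrt((-7)**2 + (4 - 5)**2)*(-45) - 1*(-6352) = -22*sqrt(49 + (-1)**2)*(-45) + 6352 = -22*sqrt(49 + 1)*(-45) + 6352 = -110*sqrt(2)*(-45) + 6352 = 4950*sqrt(2) + 6352 = 6352 + 4950*sqrt(2)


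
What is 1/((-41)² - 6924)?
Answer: -1/5243 ≈ -0.00019073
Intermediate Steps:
1/((-41)² - 6924) = 1/(1681 - 6924) = 1/(-5243) = -1/5243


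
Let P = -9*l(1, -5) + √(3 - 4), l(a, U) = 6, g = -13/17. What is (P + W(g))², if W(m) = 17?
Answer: (37 - I)² ≈ 1368.0 - 74.0*I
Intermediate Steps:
g = -13/17 (g = -13*1/17 = -13/17 ≈ -0.76471)
P = -54 + I (P = -9*6 + √(3 - 4) = -54 + √(-1) = -54 + I ≈ -54.0 + 1.0*I)
(P + W(g))² = ((-54 + I) + 17)² = (-37 + I)²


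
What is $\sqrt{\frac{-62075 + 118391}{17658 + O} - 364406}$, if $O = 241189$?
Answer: $\frac{i \sqrt{24415832206028402}}{258847} \approx 603.66 i$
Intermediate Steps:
$\sqrt{\frac{-62075 + 118391}{17658 + O} - 364406} = \sqrt{\frac{-62075 + 118391}{17658 + 241189} - 364406} = \sqrt{\frac{56316}{258847} - 364406} = \sqrt{- \frac{94325343566}{258847}} = \frac{i \sqrt{24415832206028402}}{258847}$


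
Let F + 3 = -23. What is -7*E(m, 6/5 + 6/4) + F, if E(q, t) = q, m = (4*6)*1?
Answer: -194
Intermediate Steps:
m = 24 (m = 24*1 = 24)
F = -26 (F = -3 - 23 = -26)
-7*E(m, 6/5 + 6/4) + F = -7*24 - 26 = -168 - 26 = -194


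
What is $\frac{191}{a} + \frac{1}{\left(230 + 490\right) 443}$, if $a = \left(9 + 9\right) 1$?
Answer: $\frac{3384521}{318960} \approx 10.611$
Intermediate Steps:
$a = 18$ ($a = 18 \cdot 1 = 18$)
$\frac{191}{a} + \frac{1}{\left(230 + 490\right) 443} = \frac{191}{18} + \frac{1}{\left(230 + 490\right) 443} = 191 \cdot \frac{1}{18} + \frac{1}{720} \cdot \frac{1}{443} = \frac{191}{18} + \frac{1}{720} \cdot \frac{1}{443} = \frac{191}{18} + \frac{1}{318960} = \frac{3384521}{318960}$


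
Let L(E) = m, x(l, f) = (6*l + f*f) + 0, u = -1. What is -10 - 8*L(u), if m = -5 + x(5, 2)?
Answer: -242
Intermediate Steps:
x(l, f) = f**2 + 6*l (x(l, f) = (6*l + f**2) + 0 = (f**2 + 6*l) + 0 = f**2 + 6*l)
m = 29 (m = -5 + (2**2 + 6*5) = -5 + (4 + 30) = -5 + 34 = 29)
L(E) = 29
-10 - 8*L(u) = -10 - 8*29 = -10 - 232 = -242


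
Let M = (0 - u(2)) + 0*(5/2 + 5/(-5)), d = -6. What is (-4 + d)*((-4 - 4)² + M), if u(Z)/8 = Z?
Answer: -480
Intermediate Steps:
u(Z) = 8*Z
M = -16 (M = (0 - 8*2) + 0*(5/2 + 5/(-5)) = (0 - 1*16) + 0*(5*(½) + 5*(-⅕)) = (0 - 16) + 0*(5/2 - 1) = -16 + 0*(3/2) = -16 + 0 = -16)
(-4 + d)*((-4 - 4)² + M) = (-4 - 6)*((-4 - 4)² - 16) = -10*((-8)² - 16) = -10*(64 - 16) = -10*48 = -480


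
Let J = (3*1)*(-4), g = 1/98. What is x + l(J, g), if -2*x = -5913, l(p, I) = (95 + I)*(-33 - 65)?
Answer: -12709/2 ≈ -6354.5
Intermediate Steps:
g = 1/98 ≈ 0.010204
J = -12 (J = 3*(-4) = -12)
l(p, I) = -9310 - 98*I (l(p, I) = (95 + I)*(-98) = -9310 - 98*I)
x = 5913/2 (x = -½*(-5913) = 5913/2 ≈ 2956.5)
x + l(J, g) = 5913/2 + (-9310 - 98*1/98) = 5913/2 + (-9310 - 1) = 5913/2 - 9311 = -12709/2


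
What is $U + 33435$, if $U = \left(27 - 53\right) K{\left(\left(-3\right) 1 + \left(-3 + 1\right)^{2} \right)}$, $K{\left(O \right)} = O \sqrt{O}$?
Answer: $33409$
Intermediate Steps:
$K{\left(O \right)} = O^{\frac{3}{2}}$
$U = -26$ ($U = \left(27 - 53\right) \left(\left(-3\right) 1 + \left(-3 + 1\right)^{2}\right)^{\frac{3}{2}} = - 26 \left(-3 + \left(-2\right)^{2}\right)^{\frac{3}{2}} = - 26 \left(-3 + 4\right)^{\frac{3}{2}} = - 26 \cdot 1^{\frac{3}{2}} = \left(-26\right) 1 = -26$)
$U + 33435 = -26 + 33435 = 33409$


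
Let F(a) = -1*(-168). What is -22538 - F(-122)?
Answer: -22706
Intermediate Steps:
F(a) = 168
-22538 - F(-122) = -22538 - 1*168 = -22538 - 168 = -22706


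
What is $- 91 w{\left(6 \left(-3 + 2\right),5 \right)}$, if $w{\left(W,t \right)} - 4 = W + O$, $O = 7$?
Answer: $-455$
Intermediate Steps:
$w{\left(W,t \right)} = 11 + W$ ($w{\left(W,t \right)} = 4 + \left(W + 7\right) = 4 + \left(7 + W\right) = 11 + W$)
$- 91 w{\left(6 \left(-3 + 2\right),5 \right)} = - 91 \left(11 + 6 \left(-3 + 2\right)\right) = - 91 \left(11 + 6 \left(-1\right)\right) = - 91 \left(11 - 6\right) = \left(-91\right) 5 = -455$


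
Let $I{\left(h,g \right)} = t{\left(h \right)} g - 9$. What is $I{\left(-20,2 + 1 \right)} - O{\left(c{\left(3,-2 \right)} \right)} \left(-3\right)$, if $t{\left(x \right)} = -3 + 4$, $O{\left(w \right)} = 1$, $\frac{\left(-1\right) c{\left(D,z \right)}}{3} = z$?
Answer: $-3$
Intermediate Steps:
$c{\left(D,z \right)} = - 3 z$
$t{\left(x \right)} = 1$
$I{\left(h,g \right)} = -9 + g$ ($I{\left(h,g \right)} = 1 g - 9 = g - 9 = -9 + g$)
$I{\left(-20,2 + 1 \right)} - O{\left(c{\left(3,-2 \right)} \right)} \left(-3\right) = \left(-9 + \left(2 + 1\right)\right) - 1 \left(-3\right) = \left(-9 + 3\right) - -3 = -6 + 3 = -3$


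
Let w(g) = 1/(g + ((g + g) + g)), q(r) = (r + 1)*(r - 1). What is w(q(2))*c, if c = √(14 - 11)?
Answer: √3/12 ≈ 0.14434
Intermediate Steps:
q(r) = (1 + r)*(-1 + r)
w(g) = 1/(4*g) (w(g) = 1/(g + (2*g + g)) = 1/(g + 3*g) = 1/(4*g))
c = √3 ≈ 1.7320
w(q(2))*c = (1/(4*(-1 + 2²)))*√3 = (1/(4*(-1 + 4)))*√3 = ((¼)/3)*√3 = ((¼)*(⅓))*√3 = √3/12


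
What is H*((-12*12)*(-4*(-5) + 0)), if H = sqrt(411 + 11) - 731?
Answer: 2105280 - 2880*sqrt(422) ≈ 2.0461e+6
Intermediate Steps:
H = -731 + sqrt(422) (H = sqrt(422) - 731 = -731 + sqrt(422) ≈ -710.46)
H*((-12*12)*(-4*(-5) + 0)) = (-731 + sqrt(422))*((-12*12)*(-4*(-5) + 0)) = (-731 + sqrt(422))*(-144*(20 + 0)) = (-731 + sqrt(422))*(-144*20) = (-731 + sqrt(422))*(-2880) = 2105280 - 2880*sqrt(422)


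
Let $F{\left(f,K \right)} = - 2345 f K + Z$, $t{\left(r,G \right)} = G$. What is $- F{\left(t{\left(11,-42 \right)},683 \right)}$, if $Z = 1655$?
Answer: $-67270325$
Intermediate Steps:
$F{\left(f,K \right)} = 1655 - 2345 K f$ ($F{\left(f,K \right)} = - 2345 f K + 1655 = - 2345 K f + 1655 = 1655 - 2345 K f$)
$- F{\left(t{\left(11,-42 \right)},683 \right)} = - (1655 - 1601635 \left(-42\right)) = - (1655 + 67268670) = \left(-1\right) 67270325 = -67270325$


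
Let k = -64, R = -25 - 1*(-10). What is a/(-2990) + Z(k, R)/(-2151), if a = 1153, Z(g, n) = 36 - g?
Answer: -2779103/6431490 ≈ -0.43211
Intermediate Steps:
R = -15 (R = -25 + 10 = -15)
a/(-2990) + Z(k, R)/(-2151) = 1153/(-2990) + (36 - 1*(-64))/(-2151) = 1153*(-1/2990) + (36 + 64)*(-1/2151) = -1153/2990 + 100*(-1/2151) = -1153/2990 - 100/2151 = -2779103/6431490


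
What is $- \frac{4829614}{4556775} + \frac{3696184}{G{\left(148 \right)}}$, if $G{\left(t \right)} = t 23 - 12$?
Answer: $\frac{2103287099489}{1932072600} \approx 1088.6$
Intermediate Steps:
$G{\left(t \right)} = -12 + 23 t$ ($G{\left(t \right)} = 23 t - 12 = -12 + 23 t$)
$- \frac{4829614}{4556775} + \frac{3696184}{G{\left(148 \right)}} = - \frac{4829614}{4556775} + \frac{3696184}{-12 + 23 \cdot 148} = \left(-4829614\right) \frac{1}{4556775} + \frac{3696184}{-12 + 3404} = - \frac{4829614}{4556775} + \frac{3696184}{3392} = - \frac{4829614}{4556775} + 3696184 \cdot \frac{1}{3392} = - \frac{4829614}{4556775} + \frac{462023}{424} = \frac{2103287099489}{1932072600}$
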